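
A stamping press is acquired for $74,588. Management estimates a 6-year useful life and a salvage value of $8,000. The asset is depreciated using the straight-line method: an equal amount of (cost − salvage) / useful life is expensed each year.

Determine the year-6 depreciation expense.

Depreciable base = $74,588 − $8,000 = $66,588.
Annual expense = $66,588 / 6 = $11,098.

$11,098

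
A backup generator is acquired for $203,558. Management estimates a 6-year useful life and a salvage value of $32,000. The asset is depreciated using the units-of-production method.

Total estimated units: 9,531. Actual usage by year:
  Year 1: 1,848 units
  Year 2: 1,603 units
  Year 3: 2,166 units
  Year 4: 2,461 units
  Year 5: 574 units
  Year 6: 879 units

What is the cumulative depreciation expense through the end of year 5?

$155,736

Depreciable base = $203,558 − $32,000 = $171,558.
Rate = $171,558 / 9,531 units = $18 per unit.
Year 1: 1,848 × $18 = $33,264. Book value $170,294.
Year 2: 1,603 × $18 = $28,854. Book value $141,440.
Year 3: 2,166 × $18 = $38,988. Book value $102,452.
Year 4: 2,461 × $18 = $44,298. Book value $58,154.
Year 5: 574 × $18 = $10,332. Book value $47,822.
Accumulated through year 5 = $203,558 − $47,822 = $155,736.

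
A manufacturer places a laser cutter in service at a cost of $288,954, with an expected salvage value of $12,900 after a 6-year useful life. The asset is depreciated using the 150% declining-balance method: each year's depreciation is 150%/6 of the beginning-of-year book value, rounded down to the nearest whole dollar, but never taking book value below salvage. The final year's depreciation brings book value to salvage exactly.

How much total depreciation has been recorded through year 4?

Depreciable base = $288,954 − $12,900 = $276,054.
Year 1: ⌊$288,954 × 150%/6⌋ = $72,238. Book value $216,716.
Year 2: ⌊$216,716 × 150%/6⌋ = $54,179. Book value $162,537.
Year 3: ⌊$162,537 × 150%/6⌋ = $40,634. Book value $121,903.
Year 4: ⌊$121,903 × 150%/6⌋ = $30,475. Book value $91,428.
Accumulated through year 4 = $288,954 − $91,428 = $197,526.

$197,526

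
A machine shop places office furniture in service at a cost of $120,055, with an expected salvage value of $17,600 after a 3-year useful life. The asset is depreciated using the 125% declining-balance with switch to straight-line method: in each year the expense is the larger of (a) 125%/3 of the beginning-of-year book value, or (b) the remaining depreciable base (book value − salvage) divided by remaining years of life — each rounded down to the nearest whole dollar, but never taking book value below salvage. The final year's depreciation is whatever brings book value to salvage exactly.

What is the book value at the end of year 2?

$40,853

Depreciable base = $120,055 − $17,600 = $102,455.
Year 1: DB = ⌊$120,055 × 125%/3⌋ = $50,022; SL = ⌊$102,455/3⌋ = $34,151 → take DB $50,022. Book value $70,033.
Year 2: DB = ⌊$70,033 × 125%/3⌋ = $29,180; SL = ⌊$52,433/2⌋ = $26,216 → take DB $29,180. Book value $40,853.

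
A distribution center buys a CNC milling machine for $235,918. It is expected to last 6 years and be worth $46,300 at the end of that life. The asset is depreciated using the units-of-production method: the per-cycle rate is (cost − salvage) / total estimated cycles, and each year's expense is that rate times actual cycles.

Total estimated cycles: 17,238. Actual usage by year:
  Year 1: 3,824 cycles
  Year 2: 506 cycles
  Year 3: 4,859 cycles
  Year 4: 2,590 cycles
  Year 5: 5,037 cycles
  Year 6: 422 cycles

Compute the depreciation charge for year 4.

$28,490

Depreciable base = $235,918 − $46,300 = $189,618.
Rate = $189,618 / 17,238 cycles = $11 per cycle.
Year 1: 3,824 × $11 = $42,064. Book value $193,854.
Year 2: 506 × $11 = $5,566. Book value $188,288.
Year 3: 4,859 × $11 = $53,449. Book value $134,839.
Year 4: 2,590 × $11 = $28,490. Book value $106,349.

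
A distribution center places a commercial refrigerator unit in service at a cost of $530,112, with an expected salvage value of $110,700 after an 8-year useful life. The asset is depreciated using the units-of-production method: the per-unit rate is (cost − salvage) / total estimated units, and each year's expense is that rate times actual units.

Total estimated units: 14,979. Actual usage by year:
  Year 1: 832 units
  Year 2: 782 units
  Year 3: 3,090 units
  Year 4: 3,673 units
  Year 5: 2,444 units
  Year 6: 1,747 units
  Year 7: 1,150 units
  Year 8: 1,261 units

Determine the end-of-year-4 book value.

Depreciable base = $530,112 − $110,700 = $419,412.
Rate = $419,412 / 14,979 units = $28 per unit.
Year 1: 832 × $28 = $23,296. Book value $506,816.
Year 2: 782 × $28 = $21,896. Book value $484,920.
Year 3: 3,090 × $28 = $86,520. Book value $398,400.
Year 4: 3,673 × $28 = $102,844. Book value $295,556.

$295,556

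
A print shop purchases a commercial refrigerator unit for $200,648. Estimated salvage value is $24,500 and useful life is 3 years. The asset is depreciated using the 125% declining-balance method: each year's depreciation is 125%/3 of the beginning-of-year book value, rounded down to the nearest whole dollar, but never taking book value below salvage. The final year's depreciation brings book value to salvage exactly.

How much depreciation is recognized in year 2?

$48,768

Depreciable base = $200,648 − $24,500 = $176,148.
Year 1: ⌊$200,648 × 125%/3⌋ = $83,603. Book value $117,045.
Year 2: ⌊$117,045 × 125%/3⌋ = $48,768. Book value $68,277.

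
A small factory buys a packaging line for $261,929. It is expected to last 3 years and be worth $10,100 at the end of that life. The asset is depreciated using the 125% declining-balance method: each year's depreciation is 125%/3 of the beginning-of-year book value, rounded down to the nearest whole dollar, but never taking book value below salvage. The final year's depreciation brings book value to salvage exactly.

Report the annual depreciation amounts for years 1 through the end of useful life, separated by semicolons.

Depreciable base = $261,929 − $10,100 = $251,829.
Year 1: ⌊$261,929 × 125%/3⌋ = $109,137. Book value $152,792.
Year 2: ⌊$152,792 × 125%/3⌋ = $63,663. Book value $89,129.
Year 3 (final): $89,129 − $10,100 = $79,029. Book value $10,100.

$109,137; $63,663; $79,029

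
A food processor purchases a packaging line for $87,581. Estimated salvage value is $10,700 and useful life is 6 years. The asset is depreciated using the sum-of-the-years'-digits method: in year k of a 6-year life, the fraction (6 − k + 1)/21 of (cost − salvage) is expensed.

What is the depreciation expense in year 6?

$3,661

Depreciable base = $87,581 − $10,700 = $76,881.
Sum of the years' digits = 6+5+4+3+2+1 = 21.
Year 1: $76,881 × 6/21 = $21,966. Book value $65,615.
Year 2: $76,881 × 5/21 = $18,305. Book value $47,310.
Year 3: $76,881 × 4/21 = $14,644. Book value $32,666.
Year 4: $76,881 × 3/21 = $10,983. Book value $21,683.
Year 5: $76,881 × 2/21 = $7,322. Book value $14,361.
Year 6: $76,881 × 1/21 = $3,661. Book value $10,700.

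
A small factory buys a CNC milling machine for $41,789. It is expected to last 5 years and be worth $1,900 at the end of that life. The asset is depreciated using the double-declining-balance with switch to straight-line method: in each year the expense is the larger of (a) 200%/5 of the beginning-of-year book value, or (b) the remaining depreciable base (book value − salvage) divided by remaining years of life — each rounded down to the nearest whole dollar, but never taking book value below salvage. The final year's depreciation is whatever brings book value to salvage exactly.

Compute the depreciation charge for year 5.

Depreciable base = $41,789 − $1,900 = $39,889.
Year 1: DB = ⌊$41,789 × 200%/5⌋ = $16,715; SL = ⌊$39,889/5⌋ = $7,977 → take DB $16,715. Book value $25,074.
Year 2: DB = ⌊$25,074 × 200%/5⌋ = $10,029; SL = ⌊$23,174/4⌋ = $5,793 → take DB $10,029. Book value $15,045.
Year 3: DB = ⌊$15,045 × 200%/5⌋ = $6,018; SL = ⌊$13,145/3⌋ = $4,381 → take DB $6,018. Book value $9,027.
Year 4: DB = ⌊$9,027 × 200%/5⌋ = $3,610; SL = ⌊$7,127/2⌋ = $3,563 → take DB $3,610. Book value $5,417.
Year 5 (final): $5,417 − $1,900 = $3,517. Book value $1,900.

$3,517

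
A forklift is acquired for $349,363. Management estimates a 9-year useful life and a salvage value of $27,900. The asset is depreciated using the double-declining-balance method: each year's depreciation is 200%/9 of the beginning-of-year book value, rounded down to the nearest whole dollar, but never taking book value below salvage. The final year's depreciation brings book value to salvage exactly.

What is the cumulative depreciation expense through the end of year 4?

Depreciable base = $349,363 − $27,900 = $321,463.
Year 1: ⌊$349,363 × 200%/9⌋ = $77,636. Book value $271,727.
Year 2: ⌊$271,727 × 200%/9⌋ = $60,383. Book value $211,344.
Year 3: ⌊$211,344 × 200%/9⌋ = $46,965. Book value $164,379.
Year 4: ⌊$164,379 × 200%/9⌋ = $36,528. Book value $127,851.
Accumulated through year 4 = $349,363 − $127,851 = $221,512.

$221,512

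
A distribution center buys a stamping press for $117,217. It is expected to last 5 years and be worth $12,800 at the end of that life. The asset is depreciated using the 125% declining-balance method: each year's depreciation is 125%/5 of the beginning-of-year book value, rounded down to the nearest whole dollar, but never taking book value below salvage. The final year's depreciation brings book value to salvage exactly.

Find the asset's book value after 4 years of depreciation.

Depreciable base = $117,217 − $12,800 = $104,417.
Year 1: ⌊$117,217 × 125%/5⌋ = $29,304. Book value $87,913.
Year 2: ⌊$87,913 × 125%/5⌋ = $21,978. Book value $65,935.
Year 3: ⌊$65,935 × 125%/5⌋ = $16,483. Book value $49,452.
Year 4: ⌊$49,452 × 125%/5⌋ = $12,363. Book value $37,089.

$37,089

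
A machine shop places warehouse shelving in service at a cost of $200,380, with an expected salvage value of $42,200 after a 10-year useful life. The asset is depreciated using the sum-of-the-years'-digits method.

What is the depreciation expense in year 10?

Depreciable base = $200,380 − $42,200 = $158,180.
Sum of the years' digits = 10+9+8+7+6+5+4+3+2+1 = 55.
Year 1: $158,180 × 10/55 = $28,760. Book value $171,620.
Year 2: $158,180 × 9/55 = $25,884. Book value $145,736.
Year 3: $158,180 × 8/55 = $23,008. Book value $122,728.
Year 4: $158,180 × 7/55 = $20,132. Book value $102,596.
Year 5: $158,180 × 6/55 = $17,256. Book value $85,340.
Year 6: $158,180 × 5/55 = $14,380. Book value $70,960.
Year 7: $158,180 × 4/55 = $11,504. Book value $59,456.
Year 8: $158,180 × 3/55 = $8,628. Book value $50,828.
Year 9: $158,180 × 2/55 = $5,752. Book value $45,076.
Year 10: $158,180 × 1/55 = $2,876. Book value $42,200.

$2,876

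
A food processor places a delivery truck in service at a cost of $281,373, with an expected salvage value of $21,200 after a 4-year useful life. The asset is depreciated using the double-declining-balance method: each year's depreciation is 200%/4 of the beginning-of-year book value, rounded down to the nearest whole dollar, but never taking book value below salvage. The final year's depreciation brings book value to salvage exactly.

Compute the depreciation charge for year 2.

Depreciable base = $281,373 − $21,200 = $260,173.
Year 1: ⌊$281,373 × 200%/4⌋ = $140,686. Book value $140,687.
Year 2: ⌊$140,687 × 200%/4⌋ = $70,343. Book value $70,344.

$70,343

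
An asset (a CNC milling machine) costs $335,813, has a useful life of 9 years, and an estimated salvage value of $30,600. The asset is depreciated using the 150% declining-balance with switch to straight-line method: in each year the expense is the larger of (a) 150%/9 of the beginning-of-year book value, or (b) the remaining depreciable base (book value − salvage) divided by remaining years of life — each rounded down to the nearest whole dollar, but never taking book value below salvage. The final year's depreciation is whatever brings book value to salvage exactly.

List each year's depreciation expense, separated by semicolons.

$55,968; $46,640; $38,867; $32,389; $26,991; $26,089; $26,089; $26,090; $26,090

Depreciable base = $335,813 − $30,600 = $305,213.
Year 1: DB = ⌊$335,813 × 150%/9⌋ = $55,968; SL = ⌊$305,213/9⌋ = $33,912 → take DB $55,968. Book value $279,845.
Year 2: DB = ⌊$279,845 × 150%/9⌋ = $46,640; SL = ⌊$249,245/8⌋ = $31,155 → take DB $46,640. Book value $233,205.
Year 3: DB = ⌊$233,205 × 150%/9⌋ = $38,867; SL = ⌊$202,605/7⌋ = $28,943 → take DB $38,867. Book value $194,338.
Year 4: DB = ⌊$194,338 × 150%/9⌋ = $32,389; SL = ⌊$163,738/6⌋ = $27,289 → take DB $32,389. Book value $161,949.
Year 5: DB = ⌊$161,949 × 150%/9⌋ = $26,991; SL = ⌊$131,349/5⌋ = $26,269 → take DB $26,991. Book value $134,958.
Year 6: DB = ⌊$134,958 × 150%/9⌋ = $22,493; SL = ⌊$104,358/4⌋ = $26,089 → take SL $26,089. Book value $108,869.
Year 7: DB = ⌊$108,869 × 150%/9⌋ = $18,144; SL = ⌊$78,269/3⌋ = $26,089 → take SL $26,089. Book value $82,780.
Year 8: DB = ⌊$82,780 × 150%/9⌋ = $13,796; SL = ⌊$52,180/2⌋ = $26,090 → take SL $26,090. Book value $56,690.
Year 9 (final): $56,690 − $30,600 = $26,090. Book value $30,600.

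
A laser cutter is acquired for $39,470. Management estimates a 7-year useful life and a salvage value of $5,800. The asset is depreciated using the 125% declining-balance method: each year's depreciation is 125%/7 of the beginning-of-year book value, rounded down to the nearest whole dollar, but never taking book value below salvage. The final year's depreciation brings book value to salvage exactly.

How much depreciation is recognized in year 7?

$6,327

Depreciable base = $39,470 − $5,800 = $33,670.
Year 1: ⌊$39,470 × 125%/7⌋ = $7,048. Book value $32,422.
Year 2: ⌊$32,422 × 125%/7⌋ = $5,789. Book value $26,633.
Year 3: ⌊$26,633 × 125%/7⌋ = $4,755. Book value $21,878.
Year 4: ⌊$21,878 × 125%/7⌋ = $3,906. Book value $17,972.
Year 5: ⌊$17,972 × 125%/7⌋ = $3,209. Book value $14,763.
Year 6: ⌊$14,763 × 125%/7⌋ = $2,636. Book value $12,127.
Year 7 (final): $12,127 − $5,800 = $6,327. Book value $5,800.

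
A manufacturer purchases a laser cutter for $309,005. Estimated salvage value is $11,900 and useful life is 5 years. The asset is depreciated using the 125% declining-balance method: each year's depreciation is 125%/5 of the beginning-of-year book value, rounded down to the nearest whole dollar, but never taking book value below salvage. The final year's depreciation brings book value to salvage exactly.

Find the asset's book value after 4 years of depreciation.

Depreciable base = $309,005 − $11,900 = $297,105.
Year 1: ⌊$309,005 × 125%/5⌋ = $77,251. Book value $231,754.
Year 2: ⌊$231,754 × 125%/5⌋ = $57,938. Book value $173,816.
Year 3: ⌊$173,816 × 125%/5⌋ = $43,454. Book value $130,362.
Year 4: ⌊$130,362 × 125%/5⌋ = $32,590. Book value $97,772.

$97,772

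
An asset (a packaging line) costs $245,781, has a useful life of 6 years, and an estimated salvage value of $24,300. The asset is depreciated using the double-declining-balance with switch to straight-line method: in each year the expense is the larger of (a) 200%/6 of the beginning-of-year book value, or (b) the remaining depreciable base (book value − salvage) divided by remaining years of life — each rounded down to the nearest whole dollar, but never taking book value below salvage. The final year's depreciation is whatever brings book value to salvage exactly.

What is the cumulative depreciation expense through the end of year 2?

$136,545

Depreciable base = $245,781 − $24,300 = $221,481.
Year 1: DB = ⌊$245,781 × 200%/6⌋ = $81,927; SL = ⌊$221,481/6⌋ = $36,913 → take DB $81,927. Book value $163,854.
Year 2: DB = ⌊$163,854 × 200%/6⌋ = $54,618; SL = ⌊$139,554/5⌋ = $27,910 → take DB $54,618. Book value $109,236.
Accumulated through year 2 = $245,781 − $109,236 = $136,545.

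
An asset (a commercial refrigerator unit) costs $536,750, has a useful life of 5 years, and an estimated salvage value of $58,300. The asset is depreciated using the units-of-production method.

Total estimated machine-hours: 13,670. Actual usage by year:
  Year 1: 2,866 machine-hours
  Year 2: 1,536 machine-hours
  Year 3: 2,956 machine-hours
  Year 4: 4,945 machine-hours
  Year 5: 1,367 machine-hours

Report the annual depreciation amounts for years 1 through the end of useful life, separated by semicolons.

$100,310; $53,760; $103,460; $173,075; $47,845

Depreciable base = $536,750 − $58,300 = $478,450.
Rate = $478,450 / 13,670 machine-hours = $35 per machine-hour.
Year 1: 2,866 × $35 = $100,310. Book value $436,440.
Year 2: 1,536 × $35 = $53,760. Book value $382,680.
Year 3: 2,956 × $35 = $103,460. Book value $279,220.
Year 4: 4,945 × $35 = $173,075. Book value $106,145.
Year 5: 1,367 × $35 = $47,845. Book value $58,300.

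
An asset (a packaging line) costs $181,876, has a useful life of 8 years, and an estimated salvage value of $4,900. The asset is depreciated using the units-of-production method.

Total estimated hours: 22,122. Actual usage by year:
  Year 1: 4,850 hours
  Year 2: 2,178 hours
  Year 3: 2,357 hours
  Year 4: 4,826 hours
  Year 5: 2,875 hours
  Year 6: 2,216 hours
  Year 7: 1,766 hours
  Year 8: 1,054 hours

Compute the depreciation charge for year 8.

Depreciable base = $181,876 − $4,900 = $176,976.
Rate = $176,976 / 22,122 hours = $8 per hour.
Year 1: 4,850 × $8 = $38,800. Book value $143,076.
Year 2: 2,178 × $8 = $17,424. Book value $125,652.
Year 3: 2,357 × $8 = $18,856. Book value $106,796.
Year 4: 4,826 × $8 = $38,608. Book value $68,188.
Year 5: 2,875 × $8 = $23,000. Book value $45,188.
Year 6: 2,216 × $8 = $17,728. Book value $27,460.
Year 7: 1,766 × $8 = $14,128. Book value $13,332.
Year 8: 1,054 × $8 = $8,432. Book value $4,900.

$8,432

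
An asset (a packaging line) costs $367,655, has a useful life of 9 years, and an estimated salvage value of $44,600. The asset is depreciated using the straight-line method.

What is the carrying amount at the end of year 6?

Depreciable base = $367,655 − $44,600 = $323,055.
Annual expense = $323,055 / 9 = $35,895.
End of year 1: book value $331,760.
End of year 2: book value $295,865.
End of year 3: book value $259,970.
End of year 4: book value $224,075.
End of year 5: book value $188,180.
End of year 6: book value $152,285.

$152,285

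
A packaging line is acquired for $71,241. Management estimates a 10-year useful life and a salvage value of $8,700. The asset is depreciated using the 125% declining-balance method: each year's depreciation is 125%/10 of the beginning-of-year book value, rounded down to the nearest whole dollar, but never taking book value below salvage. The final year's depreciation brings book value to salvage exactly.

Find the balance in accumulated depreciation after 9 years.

$49,820

Depreciable base = $71,241 − $8,700 = $62,541.
Year 1: ⌊$71,241 × 125%/10⌋ = $8,905. Book value $62,336.
Year 2: ⌊$62,336 × 125%/10⌋ = $7,792. Book value $54,544.
Year 3: ⌊$54,544 × 125%/10⌋ = $6,818. Book value $47,726.
Year 4: ⌊$47,726 × 125%/10⌋ = $5,965. Book value $41,761.
Year 5: ⌊$41,761 × 125%/10⌋ = $5,220. Book value $36,541.
Year 6: ⌊$36,541 × 125%/10⌋ = $4,567. Book value $31,974.
Year 7: ⌊$31,974 × 125%/10⌋ = $3,996. Book value $27,978.
Year 8: ⌊$27,978 × 125%/10⌋ = $3,497. Book value $24,481.
Year 9: ⌊$24,481 × 125%/10⌋ = $3,060. Book value $21,421.
Accumulated through year 9 = $71,241 − $21,421 = $49,820.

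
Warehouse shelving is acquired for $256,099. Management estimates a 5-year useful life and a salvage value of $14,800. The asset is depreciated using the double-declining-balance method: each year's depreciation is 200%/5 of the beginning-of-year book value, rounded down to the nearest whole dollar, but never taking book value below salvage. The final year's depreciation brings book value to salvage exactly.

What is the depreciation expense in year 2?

Depreciable base = $256,099 − $14,800 = $241,299.
Year 1: ⌊$256,099 × 200%/5⌋ = $102,439. Book value $153,660.
Year 2: ⌊$153,660 × 200%/5⌋ = $61,464. Book value $92,196.

$61,464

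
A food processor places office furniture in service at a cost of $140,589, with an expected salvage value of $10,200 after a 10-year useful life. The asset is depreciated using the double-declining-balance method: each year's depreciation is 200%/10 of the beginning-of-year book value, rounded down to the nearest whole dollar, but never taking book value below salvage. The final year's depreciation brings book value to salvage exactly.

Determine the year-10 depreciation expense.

$8,671

Depreciable base = $140,589 − $10,200 = $130,389.
Year 1: ⌊$140,589 × 200%/10⌋ = $28,117. Book value $112,472.
Year 2: ⌊$112,472 × 200%/10⌋ = $22,494. Book value $89,978.
Year 3: ⌊$89,978 × 200%/10⌋ = $17,995. Book value $71,983.
Year 4: ⌊$71,983 × 200%/10⌋ = $14,396. Book value $57,587.
Year 5: ⌊$57,587 × 200%/10⌋ = $11,517. Book value $46,070.
Year 6: ⌊$46,070 × 200%/10⌋ = $9,214. Book value $36,856.
Year 7: ⌊$36,856 × 200%/10⌋ = $7,371. Book value $29,485.
Year 8: ⌊$29,485 × 200%/10⌋ = $5,897. Book value $23,588.
Year 9: ⌊$23,588 × 200%/10⌋ = $4,717. Book value $18,871.
Year 10 (final): $18,871 − $10,200 = $8,671. Book value $10,200.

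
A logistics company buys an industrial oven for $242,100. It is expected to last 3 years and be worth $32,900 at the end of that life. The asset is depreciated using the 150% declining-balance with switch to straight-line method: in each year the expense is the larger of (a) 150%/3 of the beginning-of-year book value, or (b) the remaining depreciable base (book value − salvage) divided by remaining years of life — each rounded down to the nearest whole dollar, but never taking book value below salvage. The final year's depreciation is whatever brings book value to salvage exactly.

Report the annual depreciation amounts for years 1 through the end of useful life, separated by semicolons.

Depreciable base = $242,100 − $32,900 = $209,200.
Year 1: DB = ⌊$242,100 × 150%/3⌋ = $121,050; SL = ⌊$209,200/3⌋ = $69,733 → take DB $121,050. Book value $121,050.
Year 2: DB = ⌊$121,050 × 150%/3⌋ = $60,525; SL = ⌊$88,150/2⌋ = $44,075 → take DB $60,525. Book value $60,525.
Year 3 (final): $60,525 − $32,900 = $27,625. Book value $32,900.

$121,050; $60,525; $27,625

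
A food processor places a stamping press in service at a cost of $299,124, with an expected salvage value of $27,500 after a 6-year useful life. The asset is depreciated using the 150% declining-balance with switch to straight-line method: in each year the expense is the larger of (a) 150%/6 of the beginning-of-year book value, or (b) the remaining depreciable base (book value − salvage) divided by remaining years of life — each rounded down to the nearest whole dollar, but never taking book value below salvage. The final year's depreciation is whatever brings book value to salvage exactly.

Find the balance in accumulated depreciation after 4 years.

Depreciable base = $299,124 − $27,500 = $271,624.
Year 1: DB = ⌊$299,124 × 150%/6⌋ = $74,781; SL = ⌊$271,624/6⌋ = $45,270 → take DB $74,781. Book value $224,343.
Year 2: DB = ⌊$224,343 × 150%/6⌋ = $56,085; SL = ⌊$196,843/5⌋ = $39,368 → take DB $56,085. Book value $168,258.
Year 3: DB = ⌊$168,258 × 150%/6⌋ = $42,064; SL = ⌊$140,758/4⌋ = $35,189 → take DB $42,064. Book value $126,194.
Year 4: DB = ⌊$126,194 × 150%/6⌋ = $31,548; SL = ⌊$98,694/3⌋ = $32,898 → take SL $32,898. Book value $93,296.
Accumulated through year 4 = $299,124 − $93,296 = $205,828.

$205,828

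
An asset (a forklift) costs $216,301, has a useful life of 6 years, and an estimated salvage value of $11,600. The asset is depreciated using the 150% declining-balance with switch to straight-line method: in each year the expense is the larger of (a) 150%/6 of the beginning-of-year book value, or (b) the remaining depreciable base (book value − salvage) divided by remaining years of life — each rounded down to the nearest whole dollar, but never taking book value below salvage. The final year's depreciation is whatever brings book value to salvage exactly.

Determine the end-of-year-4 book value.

Depreciable base = $216,301 − $11,600 = $204,701.
Year 1: DB = ⌊$216,301 × 150%/6⌋ = $54,075; SL = ⌊$204,701/6⌋ = $34,116 → take DB $54,075. Book value $162,226.
Year 2: DB = ⌊$162,226 × 150%/6⌋ = $40,556; SL = ⌊$150,626/5⌋ = $30,125 → take DB $40,556. Book value $121,670.
Year 3: DB = ⌊$121,670 × 150%/6⌋ = $30,417; SL = ⌊$110,070/4⌋ = $27,517 → take DB $30,417. Book value $91,253.
Year 4: DB = ⌊$91,253 × 150%/6⌋ = $22,813; SL = ⌊$79,653/3⌋ = $26,551 → take SL $26,551. Book value $64,702.

$64,702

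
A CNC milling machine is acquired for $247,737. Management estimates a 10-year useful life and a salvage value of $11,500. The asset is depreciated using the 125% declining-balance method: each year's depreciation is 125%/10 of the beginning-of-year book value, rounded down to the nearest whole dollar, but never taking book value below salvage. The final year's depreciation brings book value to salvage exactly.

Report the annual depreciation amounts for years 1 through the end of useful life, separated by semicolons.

Depreciable base = $247,737 − $11,500 = $236,237.
Year 1: ⌊$247,737 × 125%/10⌋ = $30,967. Book value $216,770.
Year 2: ⌊$216,770 × 125%/10⌋ = $27,096. Book value $189,674.
Year 3: ⌊$189,674 × 125%/10⌋ = $23,709. Book value $165,965.
Year 4: ⌊$165,965 × 125%/10⌋ = $20,745. Book value $145,220.
Year 5: ⌊$145,220 × 125%/10⌋ = $18,152. Book value $127,068.
Year 6: ⌊$127,068 × 125%/10⌋ = $15,883. Book value $111,185.
Year 7: ⌊$111,185 × 125%/10⌋ = $13,898. Book value $97,287.
Year 8: ⌊$97,287 × 125%/10⌋ = $12,160. Book value $85,127.
Year 9: ⌊$85,127 × 125%/10⌋ = $10,640. Book value $74,487.
Year 10 (final): $74,487 − $11,500 = $62,987. Book value $11,500.

$30,967; $27,096; $23,709; $20,745; $18,152; $15,883; $13,898; $12,160; $10,640; $62,987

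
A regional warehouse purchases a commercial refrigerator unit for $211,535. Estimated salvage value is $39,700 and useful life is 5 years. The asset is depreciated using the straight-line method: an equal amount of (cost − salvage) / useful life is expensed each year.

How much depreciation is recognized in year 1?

Depreciable base = $211,535 − $39,700 = $171,835.
Annual expense = $171,835 / 5 = $34,367.

$34,367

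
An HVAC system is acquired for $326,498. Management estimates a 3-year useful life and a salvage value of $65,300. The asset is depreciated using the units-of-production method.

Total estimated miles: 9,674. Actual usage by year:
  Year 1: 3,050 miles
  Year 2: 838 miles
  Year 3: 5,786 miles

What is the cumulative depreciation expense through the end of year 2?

Depreciable base = $326,498 − $65,300 = $261,198.
Rate = $261,198 / 9,674 miles = $27 per mile.
Year 1: 3,050 × $27 = $82,350. Book value $244,148.
Year 2: 838 × $27 = $22,626. Book value $221,522.
Accumulated through year 2 = $326,498 − $221,522 = $104,976.

$104,976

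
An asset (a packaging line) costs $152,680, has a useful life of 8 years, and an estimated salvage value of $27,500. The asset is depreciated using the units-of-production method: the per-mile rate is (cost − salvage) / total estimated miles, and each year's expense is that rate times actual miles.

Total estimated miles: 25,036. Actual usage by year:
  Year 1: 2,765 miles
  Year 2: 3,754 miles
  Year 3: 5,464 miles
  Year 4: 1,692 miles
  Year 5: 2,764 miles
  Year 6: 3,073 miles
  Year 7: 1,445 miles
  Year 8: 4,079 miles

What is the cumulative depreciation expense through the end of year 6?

Depreciable base = $152,680 − $27,500 = $125,180.
Rate = $125,180 / 25,036 miles = $5 per mile.
Year 1: 2,765 × $5 = $13,825. Book value $138,855.
Year 2: 3,754 × $5 = $18,770. Book value $120,085.
Year 3: 5,464 × $5 = $27,320. Book value $92,765.
Year 4: 1,692 × $5 = $8,460. Book value $84,305.
Year 5: 2,764 × $5 = $13,820. Book value $70,485.
Year 6: 3,073 × $5 = $15,365. Book value $55,120.
Accumulated through year 6 = $152,680 − $55,120 = $97,560.

$97,560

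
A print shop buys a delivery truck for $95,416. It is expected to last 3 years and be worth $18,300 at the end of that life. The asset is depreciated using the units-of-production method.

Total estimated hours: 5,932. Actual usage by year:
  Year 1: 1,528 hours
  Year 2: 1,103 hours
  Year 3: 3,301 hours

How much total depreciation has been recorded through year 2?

Depreciable base = $95,416 − $18,300 = $77,116.
Rate = $77,116 / 5,932 hours = $13 per hour.
Year 1: 1,528 × $13 = $19,864. Book value $75,552.
Year 2: 1,103 × $13 = $14,339. Book value $61,213.
Accumulated through year 2 = $95,416 − $61,213 = $34,203.

$34,203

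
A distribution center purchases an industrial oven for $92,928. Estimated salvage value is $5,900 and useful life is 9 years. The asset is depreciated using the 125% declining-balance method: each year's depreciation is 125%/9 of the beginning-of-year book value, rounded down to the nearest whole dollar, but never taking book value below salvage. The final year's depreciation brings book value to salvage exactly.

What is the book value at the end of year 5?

Depreciable base = $92,928 − $5,900 = $87,028.
Year 1: ⌊$92,928 × 125%/9⌋ = $12,906. Book value $80,022.
Year 2: ⌊$80,022 × 125%/9⌋ = $11,114. Book value $68,908.
Year 3: ⌊$68,908 × 125%/9⌋ = $9,570. Book value $59,338.
Year 4: ⌊$59,338 × 125%/9⌋ = $8,241. Book value $51,097.
Year 5: ⌊$51,097 × 125%/9⌋ = $7,096. Book value $44,001.

$44,001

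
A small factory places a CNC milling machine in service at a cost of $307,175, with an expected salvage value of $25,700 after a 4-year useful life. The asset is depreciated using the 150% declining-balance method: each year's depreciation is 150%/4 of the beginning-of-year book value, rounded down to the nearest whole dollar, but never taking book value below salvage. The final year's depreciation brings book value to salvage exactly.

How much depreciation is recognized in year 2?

Depreciable base = $307,175 − $25,700 = $281,475.
Year 1: ⌊$307,175 × 150%/4⌋ = $115,190. Book value $191,985.
Year 2: ⌊$191,985 × 150%/4⌋ = $71,994. Book value $119,991.

$71,994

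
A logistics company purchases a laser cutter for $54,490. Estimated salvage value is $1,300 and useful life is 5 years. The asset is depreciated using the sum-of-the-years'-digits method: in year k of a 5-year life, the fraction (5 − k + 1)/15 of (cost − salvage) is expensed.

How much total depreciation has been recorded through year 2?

Depreciable base = $54,490 − $1,300 = $53,190.
Sum of the years' digits = 5+4+3+2+1 = 15.
Year 1: $53,190 × 5/15 = $17,730. Book value $36,760.
Year 2: $53,190 × 4/15 = $14,184. Book value $22,576.
Accumulated through year 2 = $54,490 − $22,576 = $31,914.

$31,914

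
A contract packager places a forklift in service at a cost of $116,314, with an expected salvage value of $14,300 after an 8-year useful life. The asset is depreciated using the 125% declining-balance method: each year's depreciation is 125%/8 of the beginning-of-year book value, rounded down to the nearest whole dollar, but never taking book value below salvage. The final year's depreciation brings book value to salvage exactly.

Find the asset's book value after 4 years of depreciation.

Depreciable base = $116,314 − $14,300 = $102,014.
Year 1: ⌊$116,314 × 125%/8⌋ = $18,174. Book value $98,140.
Year 2: ⌊$98,140 × 125%/8⌋ = $15,334. Book value $82,806.
Year 3: ⌊$82,806 × 125%/8⌋ = $12,938. Book value $69,868.
Year 4: ⌊$69,868 × 125%/8⌋ = $10,916. Book value $58,952.

$58,952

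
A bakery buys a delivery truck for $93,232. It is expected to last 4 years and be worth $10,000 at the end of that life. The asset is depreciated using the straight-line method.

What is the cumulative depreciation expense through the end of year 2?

Depreciable base = $93,232 − $10,000 = $83,232.
Annual expense = $83,232 / 4 = $20,808.
End of year 1: book value $72,424.
End of year 2: book value $51,616.
Accumulated through year 2 = $93,232 − $51,616 = $41,616.

$41,616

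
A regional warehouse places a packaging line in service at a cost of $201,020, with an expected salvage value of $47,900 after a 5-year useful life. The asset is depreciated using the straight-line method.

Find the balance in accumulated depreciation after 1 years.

Depreciable base = $201,020 − $47,900 = $153,120.
Annual expense = $153,120 / 5 = $30,624.
End of year 1: book value $170,396.
Accumulated through year 1 = $201,020 − $170,396 = $30,624.

$30,624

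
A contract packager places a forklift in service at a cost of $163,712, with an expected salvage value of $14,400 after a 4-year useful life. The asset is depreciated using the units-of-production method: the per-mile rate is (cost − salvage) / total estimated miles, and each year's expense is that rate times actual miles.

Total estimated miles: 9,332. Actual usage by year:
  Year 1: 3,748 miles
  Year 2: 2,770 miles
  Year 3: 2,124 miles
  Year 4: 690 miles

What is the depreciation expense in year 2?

$44,320

Depreciable base = $163,712 − $14,400 = $149,312.
Rate = $149,312 / 9,332 miles = $16 per mile.
Year 1: 3,748 × $16 = $59,968. Book value $103,744.
Year 2: 2,770 × $16 = $44,320. Book value $59,424.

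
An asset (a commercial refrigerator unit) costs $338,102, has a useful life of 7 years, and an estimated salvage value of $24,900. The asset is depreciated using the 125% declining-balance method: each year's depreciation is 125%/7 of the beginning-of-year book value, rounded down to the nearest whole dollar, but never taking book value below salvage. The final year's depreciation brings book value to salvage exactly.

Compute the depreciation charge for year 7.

Depreciable base = $338,102 − $24,900 = $313,202.
Year 1: ⌊$338,102 × 125%/7⌋ = $60,375. Book value $277,727.
Year 2: ⌊$277,727 × 125%/7⌋ = $49,594. Book value $228,133.
Year 3: ⌊$228,133 × 125%/7⌋ = $40,738. Book value $187,395.
Year 4: ⌊$187,395 × 125%/7⌋ = $33,463. Book value $153,932.
Year 5: ⌊$153,932 × 125%/7⌋ = $27,487. Book value $126,445.
Year 6: ⌊$126,445 × 125%/7⌋ = $22,579. Book value $103,866.
Year 7 (final): $103,866 − $24,900 = $78,966. Book value $24,900.

$78,966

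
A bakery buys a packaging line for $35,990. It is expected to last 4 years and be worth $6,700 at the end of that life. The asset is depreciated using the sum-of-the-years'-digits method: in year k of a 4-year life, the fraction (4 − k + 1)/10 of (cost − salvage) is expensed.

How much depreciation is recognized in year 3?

Depreciable base = $35,990 − $6,700 = $29,290.
Sum of the years' digits = 4+3+2+1 = 10.
Year 1: $29,290 × 4/10 = $11,716. Book value $24,274.
Year 2: $29,290 × 3/10 = $8,787. Book value $15,487.
Year 3: $29,290 × 2/10 = $5,858. Book value $9,629.

$5,858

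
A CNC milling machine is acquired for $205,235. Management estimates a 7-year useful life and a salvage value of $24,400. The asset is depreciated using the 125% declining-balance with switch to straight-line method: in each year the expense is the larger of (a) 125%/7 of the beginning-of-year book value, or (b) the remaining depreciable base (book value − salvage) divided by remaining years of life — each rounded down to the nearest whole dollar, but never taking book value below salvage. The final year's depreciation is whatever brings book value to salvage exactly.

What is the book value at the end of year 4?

$91,416

Depreciable base = $205,235 − $24,400 = $180,835.
Year 1: DB = ⌊$205,235 × 125%/7⌋ = $36,649; SL = ⌊$180,835/7⌋ = $25,833 → take DB $36,649. Book value $168,586.
Year 2: DB = ⌊$168,586 × 125%/7⌋ = $30,104; SL = ⌊$144,186/6⌋ = $24,031 → take DB $30,104. Book value $138,482.
Year 3: DB = ⌊$138,482 × 125%/7⌋ = $24,728; SL = ⌊$114,082/5⌋ = $22,816 → take DB $24,728. Book value $113,754.
Year 4: DB = ⌊$113,754 × 125%/7⌋ = $20,313; SL = ⌊$89,354/4⌋ = $22,338 → take SL $22,338. Book value $91,416.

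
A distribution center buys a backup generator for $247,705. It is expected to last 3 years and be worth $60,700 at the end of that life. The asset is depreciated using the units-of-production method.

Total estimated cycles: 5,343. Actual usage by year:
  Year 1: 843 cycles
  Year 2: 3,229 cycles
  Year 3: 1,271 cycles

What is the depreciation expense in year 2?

$113,015

Depreciable base = $247,705 − $60,700 = $187,005.
Rate = $187,005 / 5,343 cycles = $35 per cycle.
Year 1: 843 × $35 = $29,505. Book value $218,200.
Year 2: 3,229 × $35 = $113,015. Book value $105,185.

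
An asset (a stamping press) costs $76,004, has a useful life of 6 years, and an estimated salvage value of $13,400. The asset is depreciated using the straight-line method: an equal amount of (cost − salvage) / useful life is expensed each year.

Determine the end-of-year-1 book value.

$65,570

Depreciable base = $76,004 − $13,400 = $62,604.
Annual expense = $62,604 / 6 = $10,434.
End of year 1: book value $65,570.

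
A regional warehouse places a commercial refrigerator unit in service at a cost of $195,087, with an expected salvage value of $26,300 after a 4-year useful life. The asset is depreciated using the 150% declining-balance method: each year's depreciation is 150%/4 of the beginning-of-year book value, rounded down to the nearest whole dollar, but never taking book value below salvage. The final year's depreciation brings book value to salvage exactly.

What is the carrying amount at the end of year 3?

Depreciable base = $195,087 − $26,300 = $168,787.
Year 1: ⌊$195,087 × 150%/4⌋ = $73,157. Book value $121,930.
Year 2: ⌊$121,930 × 150%/4⌋ = $45,723. Book value $76,207.
Year 3: ⌊$76,207 × 150%/4⌋ = $28,577. Book value $47,630.

$47,630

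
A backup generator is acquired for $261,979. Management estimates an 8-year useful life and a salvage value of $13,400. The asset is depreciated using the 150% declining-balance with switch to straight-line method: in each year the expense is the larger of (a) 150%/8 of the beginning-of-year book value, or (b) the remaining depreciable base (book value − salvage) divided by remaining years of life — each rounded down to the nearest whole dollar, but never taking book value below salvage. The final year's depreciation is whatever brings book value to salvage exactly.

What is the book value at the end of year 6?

Depreciable base = $261,979 − $13,400 = $248,579.
Year 1: DB = ⌊$261,979 × 150%/8⌋ = $49,121; SL = ⌊$248,579/8⌋ = $31,072 → take DB $49,121. Book value $212,858.
Year 2: DB = ⌊$212,858 × 150%/8⌋ = $39,910; SL = ⌊$199,458/7⌋ = $28,494 → take DB $39,910. Book value $172,948.
Year 3: DB = ⌊$172,948 × 150%/8⌋ = $32,427; SL = ⌊$159,548/6⌋ = $26,591 → take DB $32,427. Book value $140,521.
Year 4: DB = ⌊$140,521 × 150%/8⌋ = $26,347; SL = ⌊$127,121/5⌋ = $25,424 → take DB $26,347. Book value $114,174.
Year 5: DB = ⌊$114,174 × 150%/8⌋ = $21,407; SL = ⌊$100,774/4⌋ = $25,193 → take SL $25,193. Book value $88,981.
Year 6: DB = ⌊$88,981 × 150%/8⌋ = $16,683; SL = ⌊$75,581/3⌋ = $25,193 → take SL $25,193. Book value $63,788.

$63,788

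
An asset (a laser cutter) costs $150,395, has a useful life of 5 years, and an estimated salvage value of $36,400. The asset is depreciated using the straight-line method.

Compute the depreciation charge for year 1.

Depreciable base = $150,395 − $36,400 = $113,995.
Annual expense = $113,995 / 5 = $22,799.

$22,799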